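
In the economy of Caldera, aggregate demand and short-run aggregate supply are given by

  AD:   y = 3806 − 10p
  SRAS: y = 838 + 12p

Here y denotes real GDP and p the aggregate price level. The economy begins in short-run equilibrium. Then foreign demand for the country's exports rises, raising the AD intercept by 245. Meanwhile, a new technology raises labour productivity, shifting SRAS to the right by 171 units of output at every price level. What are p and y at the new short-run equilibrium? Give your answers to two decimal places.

p = 138.27, y = 2668.27

After both shocks: AD is y = 4051 − 10p and SRAS is y = 1009 + 12p.
Setting them equal: 3042 = 22p, so p = 138.27.
Substituting into AD, y = 2668.27.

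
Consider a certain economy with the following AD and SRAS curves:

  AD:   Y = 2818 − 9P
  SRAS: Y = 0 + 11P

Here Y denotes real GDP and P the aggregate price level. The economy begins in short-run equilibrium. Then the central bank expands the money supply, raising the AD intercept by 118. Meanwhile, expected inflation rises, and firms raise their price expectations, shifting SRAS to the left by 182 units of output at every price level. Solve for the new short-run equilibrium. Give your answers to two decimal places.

After both shocks: AD is Y = 2936 − 9P and SRAS is Y = 11P − 182.
Setting them equal: 3118 = 20P, so P = 155.90.
Substituting into AD, Y = 1532.90.

P = 155.90, Y = 1532.90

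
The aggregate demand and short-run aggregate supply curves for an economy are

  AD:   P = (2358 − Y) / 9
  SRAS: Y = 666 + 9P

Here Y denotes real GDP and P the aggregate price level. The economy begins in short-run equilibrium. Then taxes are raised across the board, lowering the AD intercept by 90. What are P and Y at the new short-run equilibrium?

This is a negative demand shock: AD shifts left.
New AD: Y = 2268 − 9P.
Set AD = SRAS: 2268 − 9P = 666 + 9P, so 1602 = 18P and P = 89.
Y = 2268 − 9·89 = 1467.

P = 89, Y = 1467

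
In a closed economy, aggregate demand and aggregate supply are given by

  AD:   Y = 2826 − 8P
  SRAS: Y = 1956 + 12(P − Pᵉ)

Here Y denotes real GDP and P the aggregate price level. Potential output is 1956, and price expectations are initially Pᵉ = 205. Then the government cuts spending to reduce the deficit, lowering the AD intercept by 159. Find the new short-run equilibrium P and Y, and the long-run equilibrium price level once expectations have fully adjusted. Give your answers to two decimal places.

AD shifts left: new AD is Y = 2667 − 8P. With Pᵉ = 205, SRAS is Y = 12P − 504.
Short run: 2667 − 8P = 12P − 504 gives 3171 = 20P, so P = 158.55 and Y = 2667 − 8P = 1398.60.
Y = 1398.60 is below potential 1956; expectations adjust and SRAS shifts right until Y = 1956.
Long run: on the new AD curve, 1956 = 2667 − 8P gives P = 88.88.

Short run: P = 158.55, Y = 1398.60. Long run: P = 88.88.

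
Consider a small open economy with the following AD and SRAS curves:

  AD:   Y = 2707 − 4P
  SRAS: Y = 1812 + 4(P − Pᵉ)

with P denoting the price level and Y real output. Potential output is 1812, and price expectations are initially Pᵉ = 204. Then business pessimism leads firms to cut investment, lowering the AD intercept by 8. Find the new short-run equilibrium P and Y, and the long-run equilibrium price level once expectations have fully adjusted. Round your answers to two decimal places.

AD shifts left: new AD is Y = 2699 − 4P. With Pᵉ = 204, SRAS is Y = 996 + 4P.
Short run: 2699 − 4P = 996 + 4P gives 1703 = 8P, so P = 212.88 and Y = 2699 − 4P = 1847.50.
Y = 1847.50 is above potential 1812; expectations adjust and SRAS shifts left until Y = 1812.
Long run: on the new AD curve, 1812 = 2699 − 4P gives P = 221.75.

Short run: P = 212.88, Y = 1847.50. Long run: P = 221.75.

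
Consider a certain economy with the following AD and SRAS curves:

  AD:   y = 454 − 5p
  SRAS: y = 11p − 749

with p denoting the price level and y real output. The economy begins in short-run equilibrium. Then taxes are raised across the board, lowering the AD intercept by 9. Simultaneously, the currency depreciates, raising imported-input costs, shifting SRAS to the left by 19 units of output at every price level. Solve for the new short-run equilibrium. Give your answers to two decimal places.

After both shocks: AD is y = 445 − 5p and SRAS is y = 11p − 768.
Setting them equal: 1213 = 16p, so p = 75.81.
Substituting into AD, y = 65.94.

p = 75.81, y = 65.94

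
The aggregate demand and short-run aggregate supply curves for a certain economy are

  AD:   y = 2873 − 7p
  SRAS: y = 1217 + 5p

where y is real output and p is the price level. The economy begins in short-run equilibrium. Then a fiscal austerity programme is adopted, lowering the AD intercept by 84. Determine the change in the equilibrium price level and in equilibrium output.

Δp = -7, Δy = -35

This is a negative demand shock: AD shifts left.
New AD: y = 2789 − 7p.
Set AD = SRAS: 2789 − 7p = 1217 + 5p, so 1572 = 12p and p = 131.
y = 2789 − 7·131 = 1872.
Initially p = 138, y = 1907, so Δp = -7 and Δy = -35.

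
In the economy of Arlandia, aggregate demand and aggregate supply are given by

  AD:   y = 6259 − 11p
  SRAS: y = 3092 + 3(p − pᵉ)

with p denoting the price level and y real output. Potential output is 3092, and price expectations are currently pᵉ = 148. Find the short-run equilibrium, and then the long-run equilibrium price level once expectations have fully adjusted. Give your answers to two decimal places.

Short run: p = 257.93, y = 3421.79. Long run: p = 287.91.

Short run: with pᵉ = 148, SRAS is y = 2648 + 3p. Setting AD = SRAS gives 3611 = 14p, so p = 257.93 and y = 6259 − 11p = 3421.79.
Output 3421.79 is above potential 3092, so over time expected prices rise and SRAS shifts left until y returns to 3092.
Long run: y = 3092 on the AD curve gives 3092 = 6259 − 11p, so p = 287.91.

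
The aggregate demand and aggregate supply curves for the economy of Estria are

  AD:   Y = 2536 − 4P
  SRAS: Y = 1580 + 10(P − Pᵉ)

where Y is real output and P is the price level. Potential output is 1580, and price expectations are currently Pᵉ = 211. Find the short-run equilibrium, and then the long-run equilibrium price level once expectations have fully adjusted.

Short run: with Pᵉ = 211, SRAS is Y = 10P − 530. Setting AD = SRAS gives 3066 = 14P, so P = 219 and Y = 2536 − 4·219 = 1660.
Output 1660 is above potential 1580, so over time expected prices rise and SRAS shifts left until Y returns to 1580.
Long run: Y = 1580 on the AD curve gives 1580 = 2536 − 4P, so P = 239.

Short run: P = 219, Y = 1660. Long run: P = 239.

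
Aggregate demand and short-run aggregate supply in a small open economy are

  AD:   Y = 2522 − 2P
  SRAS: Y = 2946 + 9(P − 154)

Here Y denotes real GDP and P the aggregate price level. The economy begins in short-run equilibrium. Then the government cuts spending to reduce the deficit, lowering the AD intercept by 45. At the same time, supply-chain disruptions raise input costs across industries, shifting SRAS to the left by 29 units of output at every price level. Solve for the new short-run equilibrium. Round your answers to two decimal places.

After both shocks: AD is Y = 2477 − 2P and SRAS is Y = 1531 + 9P.
Setting them equal: 946 = 11P, so P = 86.00.
Substituting into AD, Y = 2305.00.

P = 86.00, Y = 2305.00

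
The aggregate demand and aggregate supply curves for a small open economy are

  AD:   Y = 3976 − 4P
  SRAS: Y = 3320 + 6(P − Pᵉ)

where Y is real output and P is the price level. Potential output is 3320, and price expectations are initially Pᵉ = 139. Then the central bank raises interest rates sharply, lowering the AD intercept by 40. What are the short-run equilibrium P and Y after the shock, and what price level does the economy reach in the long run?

AD shifts left: new AD is Y = 3936 − 4P. With Pᵉ = 139, SRAS is Y = 2486 + 6P.
Short run: 3936 − 4P = 2486 + 6P gives 1450 = 10P, so P = 145 and Y = 3936 − 4·145 = 3356.
Y = 3356 is above potential 3320; expectations adjust and SRAS shifts left until Y = 3320.
Long run: on the new AD curve, 3320 = 3936 − 4P gives P = 154.

Short run: P = 145, Y = 3356. Long run: P = 154.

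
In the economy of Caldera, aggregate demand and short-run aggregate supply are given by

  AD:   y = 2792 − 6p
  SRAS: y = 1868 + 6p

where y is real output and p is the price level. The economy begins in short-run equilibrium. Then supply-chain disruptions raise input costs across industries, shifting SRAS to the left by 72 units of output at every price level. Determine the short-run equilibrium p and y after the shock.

This is a negative supply shock: SRAS shifts left.
New SRAS: y = 1796 + 6p.
Set AD = SRAS: 2792 − 6p = 1796 + 6p, so 996 = 12p and p = 83.
y = 2792 − 6·83 = 2294.

p = 83, y = 2294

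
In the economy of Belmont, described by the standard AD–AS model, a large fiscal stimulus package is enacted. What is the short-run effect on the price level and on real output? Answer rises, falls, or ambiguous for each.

Price level: rises; output: rises

This is a positive demand shock: AD shifts right.
Moving along the upward-sloping SRAS curve, P rises and Y rises.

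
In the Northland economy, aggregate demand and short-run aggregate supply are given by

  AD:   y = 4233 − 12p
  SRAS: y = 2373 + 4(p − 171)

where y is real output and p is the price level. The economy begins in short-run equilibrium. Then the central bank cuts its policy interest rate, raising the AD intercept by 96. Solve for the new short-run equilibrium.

This is a positive demand shock: AD shifts right.
New AD: y = 4329 − 12p.
SRAS can be written y = 1689 + 4p.
Set AD = SRAS: 4329 − 12p = 1689 + 4p, so 2640 = 16p and p = 165.
y = 4329 − 12·165 = 2349.

p = 165, y = 2349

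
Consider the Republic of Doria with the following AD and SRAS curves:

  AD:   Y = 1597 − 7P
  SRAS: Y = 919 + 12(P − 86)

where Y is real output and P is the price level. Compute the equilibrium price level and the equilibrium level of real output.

P = 90, Y = 967

Write SRAS as Y = 919 + 12P − 1032 = 12P − 113.
Set AD = SRAS: 1597 − 7P = 12P − 113, so 1710 = 19P and P = 90.
Then Y = 1597 − 7·90 = 967.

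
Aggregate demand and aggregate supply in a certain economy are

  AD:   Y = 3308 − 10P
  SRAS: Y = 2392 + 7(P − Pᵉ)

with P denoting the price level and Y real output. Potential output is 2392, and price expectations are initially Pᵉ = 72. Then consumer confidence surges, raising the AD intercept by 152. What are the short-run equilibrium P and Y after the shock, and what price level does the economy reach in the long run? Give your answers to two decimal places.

Short run: P = 92.47, Y = 2535.29. Long run: P = 106.80.

AD shifts right: new AD is Y = 3460 − 10P. With Pᵉ = 72, SRAS is Y = 1888 + 7P.
Short run: 3460 − 10P = 1888 + 7P gives 1572 = 17P, so P = 92.47 and Y = 3460 − 10P = 2535.29.
Y = 2535.29 is above potential 2392; expectations adjust and SRAS shifts left until Y = 2392.
Long run: on the new AD curve, 2392 = 3460 − 10P gives P = 106.80.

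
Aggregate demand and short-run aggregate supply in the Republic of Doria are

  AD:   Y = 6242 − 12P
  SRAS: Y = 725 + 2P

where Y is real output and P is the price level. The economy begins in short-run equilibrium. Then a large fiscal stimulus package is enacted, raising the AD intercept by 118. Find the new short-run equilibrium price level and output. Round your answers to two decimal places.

This is a positive demand shock: AD shifts right.
New AD: Y = 6360 − 12P.
Set AD = SRAS: 6360 − 12P = 725 + 2P, so 5635 = 14P and P = 402.50.
Substituting into AD, Y = 1530.00.

P = 402.50, Y = 1530.00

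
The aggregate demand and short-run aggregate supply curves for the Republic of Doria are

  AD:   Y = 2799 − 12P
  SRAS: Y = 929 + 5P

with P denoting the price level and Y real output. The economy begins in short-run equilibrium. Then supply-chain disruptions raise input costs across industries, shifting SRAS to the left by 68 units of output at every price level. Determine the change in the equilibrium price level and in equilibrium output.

This is a negative supply shock: SRAS shifts left.
New SRAS: Y = 861 + 5P.
Set AD = SRAS: 2799 − 12P = 861 + 5P, so 1938 = 17P and P = 114.
Y = 2799 − 12·114 = 1431.
Initially P = 110, Y = 1479, so ΔP = +4 and ΔY = -48.

ΔP = +4, ΔY = -48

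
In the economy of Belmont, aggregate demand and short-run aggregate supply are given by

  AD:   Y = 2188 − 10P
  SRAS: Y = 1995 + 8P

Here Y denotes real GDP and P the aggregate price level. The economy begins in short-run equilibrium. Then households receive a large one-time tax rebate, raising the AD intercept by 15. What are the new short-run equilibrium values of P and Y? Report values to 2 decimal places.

P = 11.56, Y = 2087.44

This is a positive demand shock: AD shifts right.
New AD: Y = 2203 − 10P.
Set AD = SRAS: 2203 − 10P = 1995 + 8P, so 208 = 18P and P = 11.56.
Substituting into AD, Y = 2087.44.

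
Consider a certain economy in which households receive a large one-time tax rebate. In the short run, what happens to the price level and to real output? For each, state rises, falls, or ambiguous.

This is a positive demand shock: AD shifts right.
Moving along the upward-sloping SRAS curve, P rises and Y rises.

Price level: rises; output: rises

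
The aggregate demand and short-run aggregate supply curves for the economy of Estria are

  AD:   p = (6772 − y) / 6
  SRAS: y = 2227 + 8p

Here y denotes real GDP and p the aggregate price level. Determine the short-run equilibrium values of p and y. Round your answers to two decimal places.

Rearrange AD to y = 6772 − 6p.
Set AD = SRAS: 6772 − 6p = 2227 + 8p, so 4545 = 14p and p = 324.64.
Substituting into AD, y = 6772 − 6p = 4824.14.

p = 324.64, y = 4824.14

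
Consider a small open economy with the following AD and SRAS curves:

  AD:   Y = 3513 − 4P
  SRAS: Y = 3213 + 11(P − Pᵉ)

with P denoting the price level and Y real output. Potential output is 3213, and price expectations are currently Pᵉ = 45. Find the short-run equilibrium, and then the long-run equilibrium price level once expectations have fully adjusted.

Short run: with Pᵉ = 45, SRAS is Y = 2718 + 11P. Setting AD = SRAS gives 795 = 15P, so P = 53 and Y = 3513 − 4·53 = 3301.
Output 3301 is above potential 3213, so over time expected prices rise and SRAS shifts left until Y returns to 3213.
Long run: Y = 3213 on the AD curve gives 3213 = 3513 − 4P, so P = 75.

Short run: P = 53, Y = 3301. Long run: P = 75.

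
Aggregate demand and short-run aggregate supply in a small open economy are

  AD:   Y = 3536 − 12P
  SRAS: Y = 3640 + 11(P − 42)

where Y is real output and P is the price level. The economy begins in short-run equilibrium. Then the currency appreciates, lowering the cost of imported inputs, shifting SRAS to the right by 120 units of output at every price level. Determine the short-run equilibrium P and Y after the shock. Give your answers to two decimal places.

P = 10.35, Y = 3411.83

This is a positive supply shock: SRAS shifts right.
New SRAS: Y = 3298 + 11P.
Set AD = SRAS: 3536 − 12P = 3298 + 11P, so 238 = 23P and P = 10.35.
Substituting into AD, Y = 3411.83.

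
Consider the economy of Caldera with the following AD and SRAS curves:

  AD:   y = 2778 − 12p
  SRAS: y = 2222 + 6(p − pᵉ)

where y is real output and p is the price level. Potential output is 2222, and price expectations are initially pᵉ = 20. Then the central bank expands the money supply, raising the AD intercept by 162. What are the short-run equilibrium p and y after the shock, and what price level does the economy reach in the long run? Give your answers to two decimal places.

AD shifts right: new AD is y = 2940 − 12p. With pᵉ = 20, SRAS is y = 2102 + 6p.
Short run: 2940 − 12p = 2102 + 6p gives 838 = 18p, so p = 46.56 and y = 2940 − 12p = 2381.33.
y = 2381.33 is above potential 2222; expectations adjust and SRAS shifts left until y = 2222.
Long run: on the new AD curve, 2222 = 2940 − 12p gives p = 59.83.

Short run: p = 46.56, y = 2381.33. Long run: p = 59.83.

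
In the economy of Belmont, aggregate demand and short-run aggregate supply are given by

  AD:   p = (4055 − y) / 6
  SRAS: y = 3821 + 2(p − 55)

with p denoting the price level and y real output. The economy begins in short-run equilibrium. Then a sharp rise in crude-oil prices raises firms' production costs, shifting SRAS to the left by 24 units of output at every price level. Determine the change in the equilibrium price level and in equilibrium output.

Δp = +3, Δy = -18

This is a negative supply shock: SRAS shifts left.
New SRAS: y = 3687 + 2p.
Set AD = SRAS: 4055 − 6p = 3687 + 2p, so 368 = 8p and p = 46.
y = 4055 − 6·46 = 3779.
Initially p = 43, y = 3797, so Δp = +3 and Δy = -18.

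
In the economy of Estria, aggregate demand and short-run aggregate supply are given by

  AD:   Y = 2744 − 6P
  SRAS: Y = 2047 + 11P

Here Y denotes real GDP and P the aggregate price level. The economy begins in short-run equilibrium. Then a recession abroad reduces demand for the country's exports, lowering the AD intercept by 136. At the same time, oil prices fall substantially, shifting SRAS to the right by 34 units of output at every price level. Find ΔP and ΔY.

ΔP = -10, ΔY = -76

After both shocks: AD is Y = 2608 − 6P and SRAS is Y = 2081 + 11P.
Setting them equal: 527 = 17P, so P = 31.
Y = 2608 − 6·31 = 2422.
Initially P = 41, Y = 2498, so ΔP = -10 and ΔY = -76.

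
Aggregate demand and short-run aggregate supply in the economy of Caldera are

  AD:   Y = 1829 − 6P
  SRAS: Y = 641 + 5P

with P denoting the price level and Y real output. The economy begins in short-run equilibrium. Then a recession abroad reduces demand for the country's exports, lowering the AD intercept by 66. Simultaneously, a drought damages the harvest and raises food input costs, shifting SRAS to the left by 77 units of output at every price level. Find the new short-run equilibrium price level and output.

P = 109, Y = 1109

After both shocks: AD is Y = 1763 − 6P and SRAS is Y = 564 + 5P.
Setting them equal: 1199 = 11P, so P = 109.
Y = 1763 − 6·109 = 1109.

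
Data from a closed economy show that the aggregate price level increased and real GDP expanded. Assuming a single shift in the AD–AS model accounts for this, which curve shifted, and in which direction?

P rose and Y rose. An AD shift moves P and Y in the same direction; an SRAS shift moves them in opposite directions.
Here P and Y moved in the same direction, so the AD curve shifted.
Since Y rose, AD shifted right.

AD shifted right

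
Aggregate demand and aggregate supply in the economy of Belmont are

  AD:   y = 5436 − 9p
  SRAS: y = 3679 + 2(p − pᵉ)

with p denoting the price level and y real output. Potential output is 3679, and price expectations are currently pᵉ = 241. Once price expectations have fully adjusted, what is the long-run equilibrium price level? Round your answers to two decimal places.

Short run: with pᵉ = 241, SRAS is y = 3197 + 2p. Setting AD = SRAS gives 2239 = 11p, so p = 203.55 and y = 5436 − 9p = 3604.09.
Output 3604.09 is below potential 3679, so over time expected prices fall and SRAS shifts right until y returns to 3679.
Long run: y = 3679 on the AD curve gives 3679 = 5436 − 9p, so p = 195.22.

Long-run p = 195.22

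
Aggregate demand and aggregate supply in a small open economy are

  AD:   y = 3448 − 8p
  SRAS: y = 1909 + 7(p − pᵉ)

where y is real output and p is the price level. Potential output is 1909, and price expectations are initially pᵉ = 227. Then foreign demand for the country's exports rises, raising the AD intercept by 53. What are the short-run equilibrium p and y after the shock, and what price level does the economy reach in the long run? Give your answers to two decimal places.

AD shifts right: new AD is y = 3501 − 8p. With pᵉ = 227, SRAS is y = 320 + 7p.
Short run: 3501 − 8p = 320 + 7p gives 3181 = 15p, so p = 212.07 and y = 3501 − 8p = 1804.47.
y = 1804.47 is below potential 1909; expectations adjust and SRAS shifts right until y = 1909.
Long run: on the new AD curve, 1909 = 3501 − 8p gives p = 199.00.

Short run: p = 212.07, y = 1804.47. Long run: p = 199.00.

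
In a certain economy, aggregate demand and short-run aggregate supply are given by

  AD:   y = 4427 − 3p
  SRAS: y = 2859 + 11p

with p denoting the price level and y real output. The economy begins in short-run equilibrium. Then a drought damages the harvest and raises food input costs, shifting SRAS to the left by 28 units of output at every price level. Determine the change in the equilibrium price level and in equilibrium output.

This is a negative supply shock: SRAS shifts left.
New SRAS: y = 2831 + 11p.
Set AD = SRAS: 4427 − 3p = 2831 + 11p, so 1596 = 14p and p = 114.
y = 4427 − 3·114 = 4085.
Initially p = 112, y = 4091, so Δp = +2 and Δy = -6.

Δp = +2, Δy = -6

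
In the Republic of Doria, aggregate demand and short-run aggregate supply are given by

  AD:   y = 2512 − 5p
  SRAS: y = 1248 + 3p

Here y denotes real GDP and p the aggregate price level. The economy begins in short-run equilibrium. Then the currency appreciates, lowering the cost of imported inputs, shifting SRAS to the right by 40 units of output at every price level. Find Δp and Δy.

Δp = -5, Δy = +25

This is a positive supply shock: SRAS shifts right.
New SRAS: y = 1288 + 3p.
Set AD = SRAS: 2512 − 5p = 1288 + 3p, so 1224 = 8p and p = 153.
y = 2512 − 5·153 = 1747.
Initially p = 158, y = 1722, so Δp = -5 and Δy = +25.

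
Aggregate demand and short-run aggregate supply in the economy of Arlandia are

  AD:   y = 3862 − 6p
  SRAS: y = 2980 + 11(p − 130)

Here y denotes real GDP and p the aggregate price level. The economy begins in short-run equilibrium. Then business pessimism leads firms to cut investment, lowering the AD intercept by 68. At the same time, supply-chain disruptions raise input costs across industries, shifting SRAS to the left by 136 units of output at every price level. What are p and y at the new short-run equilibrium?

After both shocks: AD is y = 3794 − 6p and SRAS is y = 1414 + 11p.
Setting them equal: 2380 = 17p, so p = 140.
y = 3794 − 6·140 = 2954.

p = 140, y = 2954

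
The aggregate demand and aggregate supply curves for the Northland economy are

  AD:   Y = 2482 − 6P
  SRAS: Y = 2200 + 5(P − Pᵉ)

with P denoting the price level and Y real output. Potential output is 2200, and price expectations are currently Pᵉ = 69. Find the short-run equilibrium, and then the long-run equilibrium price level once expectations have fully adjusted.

Short run: with Pᵉ = 69, SRAS is Y = 1855 + 5P. Setting AD = SRAS gives 627 = 11P, so P = 57 and Y = 2482 − 6·57 = 2140.
Output 2140 is below potential 2200, so over time expected prices fall and SRAS shifts right until Y returns to 2200.
Long run: Y = 2200 on the AD curve gives 2200 = 2482 − 6P, so P = 47.

Short run: P = 57, Y = 2140. Long run: P = 47.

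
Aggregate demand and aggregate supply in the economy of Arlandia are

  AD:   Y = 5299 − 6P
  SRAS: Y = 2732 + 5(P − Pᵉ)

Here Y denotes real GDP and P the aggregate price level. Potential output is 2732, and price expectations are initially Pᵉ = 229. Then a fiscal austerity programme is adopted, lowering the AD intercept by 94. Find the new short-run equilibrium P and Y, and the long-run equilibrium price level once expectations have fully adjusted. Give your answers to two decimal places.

AD shifts left: new AD is Y = 5205 − 6P. With Pᵉ = 229, SRAS is Y = 1587 + 5P.
Short run: 5205 − 6P = 1587 + 5P gives 3618 = 11P, so P = 328.91 and Y = 5205 − 6P = 3231.55.
Y = 3231.55 is above potential 2732; expectations adjust and SRAS shifts left until Y = 2732.
Long run: on the new AD curve, 2732 = 5205 − 6P gives P = 412.17.

Short run: P = 328.91, Y = 3231.55. Long run: P = 412.17.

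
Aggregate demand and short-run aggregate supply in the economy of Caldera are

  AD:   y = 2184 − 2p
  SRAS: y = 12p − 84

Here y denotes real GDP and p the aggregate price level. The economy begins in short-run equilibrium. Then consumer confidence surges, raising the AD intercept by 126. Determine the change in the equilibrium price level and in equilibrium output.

Δp = +9, Δy = +108

This is a positive demand shock: AD shifts right.
New AD: y = 2310 − 2p.
Set AD = SRAS: 2310 − 2p = 12p − 84, so 2394 = 14p and p = 171.
y = 2310 − 2·171 = 1968.
Initially p = 162, y = 1860, so Δp = +9 and Δy = +108.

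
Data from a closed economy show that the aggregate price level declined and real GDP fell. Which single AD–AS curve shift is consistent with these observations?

AD shifted left

P fell and Y fell. An AD shift moves P and Y in the same direction; an SRAS shift moves them in opposite directions.
Here P and Y moved in the same direction, so the AD curve shifted.
Since Y fell, AD shifted left.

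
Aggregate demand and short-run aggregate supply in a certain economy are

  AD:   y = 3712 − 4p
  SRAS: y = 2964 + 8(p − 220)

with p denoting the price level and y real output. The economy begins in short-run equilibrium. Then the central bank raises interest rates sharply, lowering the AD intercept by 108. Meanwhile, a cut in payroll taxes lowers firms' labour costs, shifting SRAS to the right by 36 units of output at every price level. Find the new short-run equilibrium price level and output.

p = 197, y = 2816

After both shocks: AD is y = 3604 − 4p and SRAS is y = 1240 + 8p.
Setting them equal: 2364 = 12p, so p = 197.
y = 3604 − 4·197 = 2816.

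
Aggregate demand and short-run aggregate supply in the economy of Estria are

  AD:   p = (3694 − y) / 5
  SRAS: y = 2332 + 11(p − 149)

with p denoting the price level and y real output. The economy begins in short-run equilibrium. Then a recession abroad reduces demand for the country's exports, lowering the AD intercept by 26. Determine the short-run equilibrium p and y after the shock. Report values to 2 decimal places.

This is a negative demand shock: AD shifts left.
New AD: y = 3668 − 5p.
SRAS can be written y = 693 + 11p.
Set AD = SRAS: 3668 − 5p = 693 + 11p, so 2975 = 16p and p = 185.94.
Substituting into AD, y = 2738.31.

p = 185.94, y = 2738.31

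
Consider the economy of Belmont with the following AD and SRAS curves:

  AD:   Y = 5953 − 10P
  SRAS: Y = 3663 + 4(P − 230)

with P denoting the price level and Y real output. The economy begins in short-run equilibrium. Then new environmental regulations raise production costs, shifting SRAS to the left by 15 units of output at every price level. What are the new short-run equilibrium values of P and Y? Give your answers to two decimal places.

P = 230.36, Y = 3649.43

This is a negative supply shock: SRAS shifts left.
New SRAS: Y = 2728 + 4P.
Set AD = SRAS: 5953 − 10P = 2728 + 4P, so 3225 = 14P and P = 230.36.
Substituting into AD, Y = 3649.43.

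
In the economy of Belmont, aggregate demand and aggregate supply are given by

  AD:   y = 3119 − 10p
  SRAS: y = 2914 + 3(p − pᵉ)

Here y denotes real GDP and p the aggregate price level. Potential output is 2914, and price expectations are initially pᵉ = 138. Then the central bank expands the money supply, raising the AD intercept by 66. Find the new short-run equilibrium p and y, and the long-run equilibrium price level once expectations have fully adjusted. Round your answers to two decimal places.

Short run: p = 52.69, y = 2658.08. Long run: p = 27.10.

AD shifts right: new AD is y = 3185 − 10p. With pᵉ = 138, SRAS is y = 2500 + 3p.
Short run: 3185 − 10p = 2500 + 3p gives 685 = 13p, so p = 52.69 and y = 3185 − 10p = 2658.08.
y = 2658.08 is below potential 2914; expectations adjust and SRAS shifts right until y = 2914.
Long run: on the new AD curve, 2914 = 3185 − 10p gives p = 27.10.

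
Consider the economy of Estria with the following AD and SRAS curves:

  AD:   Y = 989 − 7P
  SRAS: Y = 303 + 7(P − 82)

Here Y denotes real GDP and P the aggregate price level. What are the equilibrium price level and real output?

P = 90, Y = 359

Write SRAS as Y = 303 + 7P − 574 = 7P − 271.
Set AD = SRAS: 989 − 7P = 7P − 271, so 1260 = 14P and P = 90.
Then Y = 989 − 7·90 = 359.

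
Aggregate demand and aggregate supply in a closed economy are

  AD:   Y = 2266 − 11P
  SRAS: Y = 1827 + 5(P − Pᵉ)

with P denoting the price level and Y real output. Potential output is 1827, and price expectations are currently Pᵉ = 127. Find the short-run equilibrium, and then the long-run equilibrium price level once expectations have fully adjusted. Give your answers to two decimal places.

Short run: with Pᵉ = 127, SRAS is Y = 1192 + 5P. Setting AD = SRAS gives 1074 = 16P, so P = 67.13 and Y = 2266 − 11P = 1527.63.
Output 1527.63 is below potential 1827, so over time expected prices fall and SRAS shifts right until Y returns to 1827.
Long run: Y = 1827 on the AD curve gives 1827 = 2266 − 11P, so P = 39.91.

Short run: P = 67.13, Y = 1527.63. Long run: P = 39.91.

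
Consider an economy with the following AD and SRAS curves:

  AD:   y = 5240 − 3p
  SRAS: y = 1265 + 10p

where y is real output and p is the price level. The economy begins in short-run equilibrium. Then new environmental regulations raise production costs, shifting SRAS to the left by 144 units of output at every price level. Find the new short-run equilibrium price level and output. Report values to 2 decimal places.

p = 316.85, y = 4289.46

This is a negative supply shock: SRAS shifts left.
New SRAS: y = 1121 + 10p.
Set AD = SRAS: 5240 − 3p = 1121 + 10p, so 4119 = 13p and p = 316.85.
Substituting into AD, y = 4289.46.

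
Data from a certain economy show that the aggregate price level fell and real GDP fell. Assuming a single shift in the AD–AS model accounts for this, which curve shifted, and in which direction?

AD shifted left

P fell and Y fell. An AD shift moves P and Y in the same direction; an SRAS shift moves them in opposite directions.
Here P and Y moved in the same direction, so the AD curve shifted.
Since Y fell, AD shifted left.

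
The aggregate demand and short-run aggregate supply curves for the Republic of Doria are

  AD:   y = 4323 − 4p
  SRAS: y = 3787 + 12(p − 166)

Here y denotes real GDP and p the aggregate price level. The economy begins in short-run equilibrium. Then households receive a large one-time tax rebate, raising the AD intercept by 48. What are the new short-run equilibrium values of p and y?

This is a positive demand shock: AD shifts right.
New AD: y = 4371 − 4p.
SRAS can be written y = 1795 + 12p.
Set AD = SRAS: 4371 − 4p = 1795 + 12p, so 2576 = 16p and p = 161.
y = 4371 − 4·161 = 3727.

p = 161, y = 3727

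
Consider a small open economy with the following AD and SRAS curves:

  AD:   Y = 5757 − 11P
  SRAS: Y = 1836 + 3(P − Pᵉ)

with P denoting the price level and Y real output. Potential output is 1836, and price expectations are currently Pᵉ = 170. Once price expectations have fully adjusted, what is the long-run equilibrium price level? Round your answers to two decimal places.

Long-run P = 356.45

Short run: with Pᵉ = 170, SRAS is Y = 1326 + 3P. Setting AD = SRAS gives 4431 = 14P, so P = 316.50 and Y = 5757 − 11P = 2275.50.
Output 2275.50 is above potential 1836, so over time expected prices rise and SRAS shifts left until Y returns to 1836.
Long run: Y = 1836 on the AD curve gives 1836 = 5757 − 11P, so P = 356.45.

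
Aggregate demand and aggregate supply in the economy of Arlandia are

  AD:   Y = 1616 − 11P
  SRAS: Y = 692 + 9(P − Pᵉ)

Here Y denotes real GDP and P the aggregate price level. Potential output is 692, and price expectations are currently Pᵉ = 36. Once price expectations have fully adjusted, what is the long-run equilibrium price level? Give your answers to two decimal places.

Short run: with Pᵉ = 36, SRAS is Y = 368 + 9P. Setting AD = SRAS gives 1248 = 20P, so P = 62.40 and Y = 1616 − 11P = 929.60.
Output 929.60 is above potential 692, so over time expected prices rise and SRAS shifts left until Y returns to 692.
Long run: Y = 692 on the AD curve gives 692 = 1616 − 11P, so P = 84.00.

Long-run P = 84.00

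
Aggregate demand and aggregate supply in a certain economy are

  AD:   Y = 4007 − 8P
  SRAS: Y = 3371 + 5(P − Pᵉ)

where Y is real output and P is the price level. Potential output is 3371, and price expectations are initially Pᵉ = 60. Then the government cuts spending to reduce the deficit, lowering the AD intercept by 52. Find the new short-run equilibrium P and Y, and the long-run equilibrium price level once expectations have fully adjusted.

Short run: P = 68, Y = 3411. Long run: P = 73.

AD shifts left: new AD is Y = 3955 − 8P. With Pᵉ = 60, SRAS is Y = 3071 + 5P.
Short run: 3955 − 8P = 3071 + 5P gives 884 = 13P, so P = 68 and Y = 3955 − 8·68 = 3411.
Y = 3411 is above potential 3371; expectations adjust and SRAS shifts left until Y = 3371.
Long run: on the new AD curve, 3371 = 3955 − 8P gives P = 73.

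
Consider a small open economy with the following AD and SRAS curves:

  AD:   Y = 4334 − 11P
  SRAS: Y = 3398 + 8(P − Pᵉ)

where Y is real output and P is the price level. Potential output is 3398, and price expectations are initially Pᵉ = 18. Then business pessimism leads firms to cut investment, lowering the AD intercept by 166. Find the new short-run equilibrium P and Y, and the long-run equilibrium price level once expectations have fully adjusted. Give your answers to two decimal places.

Short run: P = 48.11, Y = 3638.84. Long run: P = 70.00.

AD shifts left: new AD is Y = 4168 − 11P. With Pᵉ = 18, SRAS is Y = 3254 + 8P.
Short run: 4168 − 11P = 3254 + 8P gives 914 = 19P, so P = 48.11 and Y = 4168 − 11P = 3638.84.
Y = 3638.84 is above potential 3398; expectations adjust and SRAS shifts left until Y = 3398.
Long run: on the new AD curve, 3398 = 4168 − 11P gives P = 70.00.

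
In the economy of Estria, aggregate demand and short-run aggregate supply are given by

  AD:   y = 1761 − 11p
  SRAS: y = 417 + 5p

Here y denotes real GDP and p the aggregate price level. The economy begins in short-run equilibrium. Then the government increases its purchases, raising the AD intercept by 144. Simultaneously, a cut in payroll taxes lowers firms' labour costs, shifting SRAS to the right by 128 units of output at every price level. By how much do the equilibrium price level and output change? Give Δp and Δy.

Δp = +1, Δy = +133

After both shocks: AD is y = 1905 − 11p and SRAS is y = 545 + 5p.
Setting them equal: 1360 = 16p, so p = 85.
y = 1905 − 11·85 = 970.
Initially p = 84, y = 837, so Δp = +1 and Δy = +133.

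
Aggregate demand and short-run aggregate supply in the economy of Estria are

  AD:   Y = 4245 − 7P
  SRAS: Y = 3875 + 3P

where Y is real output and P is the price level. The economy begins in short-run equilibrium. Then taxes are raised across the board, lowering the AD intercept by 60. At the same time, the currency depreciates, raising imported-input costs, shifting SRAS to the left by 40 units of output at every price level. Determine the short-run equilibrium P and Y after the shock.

After both shocks: AD is Y = 4185 − 7P and SRAS is Y = 3835 + 3P.
Setting them equal: 350 = 10P, so P = 35.
Y = 4185 − 7·35 = 3940.

P = 35, Y = 3940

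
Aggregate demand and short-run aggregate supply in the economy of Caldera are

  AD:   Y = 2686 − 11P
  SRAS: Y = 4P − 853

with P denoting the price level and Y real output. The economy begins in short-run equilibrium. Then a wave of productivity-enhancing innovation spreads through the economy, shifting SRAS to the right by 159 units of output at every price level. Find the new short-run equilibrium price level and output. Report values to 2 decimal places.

This is a positive supply shock: SRAS shifts right.
New SRAS: Y = 4P − 694.
Set AD = SRAS: 2686 − 11P = 4P − 694, so 3380 = 15P and P = 225.33.
Substituting into AD, Y = 207.33.

P = 225.33, Y = 207.33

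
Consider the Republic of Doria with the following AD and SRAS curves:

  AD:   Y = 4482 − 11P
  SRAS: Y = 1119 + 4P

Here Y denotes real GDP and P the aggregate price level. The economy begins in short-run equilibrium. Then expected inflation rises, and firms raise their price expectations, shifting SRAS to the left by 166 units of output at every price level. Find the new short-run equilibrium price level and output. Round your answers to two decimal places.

P = 235.27, Y = 1894.07

This is a negative supply shock: SRAS shifts left.
New SRAS: Y = 953 + 4P.
Set AD = SRAS: 4482 − 11P = 953 + 4P, so 3529 = 15P and P = 235.27.
Substituting into AD, Y = 1894.07.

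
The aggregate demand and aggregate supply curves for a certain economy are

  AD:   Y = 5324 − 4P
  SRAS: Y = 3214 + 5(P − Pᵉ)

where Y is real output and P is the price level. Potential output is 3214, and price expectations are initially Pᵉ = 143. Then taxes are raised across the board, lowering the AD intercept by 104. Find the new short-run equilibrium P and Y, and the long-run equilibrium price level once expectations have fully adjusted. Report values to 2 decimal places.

AD shifts left: new AD is Y = 5220 − 4P. With Pᵉ = 143, SRAS is Y = 2499 + 5P.
Short run: 5220 − 4P = 2499 + 5P gives 2721 = 9P, so P = 302.33 and Y = 5220 − 4P = 4010.67.
Y = 4010.67 is above potential 3214; expectations adjust and SRAS shifts left until Y = 3214.
Long run: on the new AD curve, 3214 = 5220 − 4P gives P = 501.50.

Short run: P = 302.33, Y = 4010.67. Long run: P = 501.50.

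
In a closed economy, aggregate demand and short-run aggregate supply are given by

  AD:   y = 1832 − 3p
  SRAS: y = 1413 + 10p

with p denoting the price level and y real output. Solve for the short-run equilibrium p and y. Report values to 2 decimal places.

Set AD = SRAS: 1832 − 3p = 1413 + 10p, so 419 = 13p and p = 32.23.
Substituting into AD, y = 1832 − 3p = 1735.31.

p = 32.23, y = 1735.31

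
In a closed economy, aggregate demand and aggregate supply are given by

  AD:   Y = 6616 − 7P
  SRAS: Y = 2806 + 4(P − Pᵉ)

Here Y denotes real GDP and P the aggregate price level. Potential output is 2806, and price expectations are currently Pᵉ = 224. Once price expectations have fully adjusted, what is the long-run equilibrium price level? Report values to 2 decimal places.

Short run: with Pᵉ = 224, SRAS is Y = 1910 + 4P. Setting AD = SRAS gives 4706 = 11P, so P = 427.82 and Y = 6616 − 7P = 3621.27.
Output 3621.27 is above potential 2806, so over time expected prices rise and SRAS shifts left until Y returns to 2806.
Long run: Y = 2806 on the AD curve gives 2806 = 6616 − 7P, so P = 544.29.

Long-run P = 544.29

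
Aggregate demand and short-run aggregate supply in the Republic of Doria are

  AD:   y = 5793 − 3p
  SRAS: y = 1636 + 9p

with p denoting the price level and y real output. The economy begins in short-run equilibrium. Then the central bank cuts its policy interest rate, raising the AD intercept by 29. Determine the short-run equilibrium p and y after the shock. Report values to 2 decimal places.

This is a positive demand shock: AD shifts right.
New AD: y = 5822 − 3p.
Set AD = SRAS: 5822 − 3p = 1636 + 9p, so 4186 = 12p and p = 348.83.
Substituting into AD, y = 4775.50.

p = 348.83, y = 4775.50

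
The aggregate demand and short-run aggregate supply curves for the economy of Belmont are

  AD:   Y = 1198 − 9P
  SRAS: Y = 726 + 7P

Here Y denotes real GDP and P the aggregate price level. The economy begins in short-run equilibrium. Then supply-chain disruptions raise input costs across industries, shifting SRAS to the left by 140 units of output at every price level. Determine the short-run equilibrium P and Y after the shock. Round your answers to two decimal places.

This is a negative supply shock: SRAS shifts left.
New SRAS: Y = 586 + 7P.
Set AD = SRAS: 1198 − 9P = 586 + 7P, so 612 = 16P and P = 38.25.
Substituting into AD, Y = 853.75.

P = 38.25, Y = 853.75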